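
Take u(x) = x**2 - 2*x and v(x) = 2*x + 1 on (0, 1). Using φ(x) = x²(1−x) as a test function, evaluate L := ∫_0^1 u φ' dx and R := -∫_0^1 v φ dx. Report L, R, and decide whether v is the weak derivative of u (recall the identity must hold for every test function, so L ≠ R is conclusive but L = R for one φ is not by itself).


LHS = 1/15, RHS = -11/60. No, v is not the weak derivative of u.

u(x) = x**2 - 2*x, classical derivative u'(x) = 2*x - 2.
φ(x) = x²(1−x), so φ'(x) = x*(2 - 3*x).
Note φ(0) = φ(1) = 0, so the boundary term u·φ vanishes.
LHS = ∫_0^1 u(x) φ'(x) dx = ∫_0^1 (-3*x^4 + 8*x^3 - 4*x^2) dx. Term by term:
  ∫_0^1 -3*x^4 dx = -3/5;  ∫_0^1 8*x^3 dx = 2;  ∫_0^1 -4*x^2 dx = -4/3.
Sum: -3/5 + 2 − 4/3 = 1/15.
So LHS = 1/15.
∫_0^1 v(x) φ(x) dx = ∫_0^1 (-2*x^4 + x^3 + x^2) dx. Term by term:
  ∫_0^1 -2*x^4 dx = -2/5;  ∫_0^1 x^3 dx = 1/4;  ∫_0^1 x^2 dx = 1/3.
Sum: -2/5 + 1/4 + 1/3 = 11/60.
So RHS = -∫_0^1 v(x) φ(x) dx = -11/60.
LHS − RHS = 1/4 ≠ 0, so the identity fails.
(For a valid weak derivative the identity must hold for EVERY test function, in particular this one. The failure shows v is NOT the weak derivative of u.)
Correct weak derivative would be u'(x) = 2*x - 2.


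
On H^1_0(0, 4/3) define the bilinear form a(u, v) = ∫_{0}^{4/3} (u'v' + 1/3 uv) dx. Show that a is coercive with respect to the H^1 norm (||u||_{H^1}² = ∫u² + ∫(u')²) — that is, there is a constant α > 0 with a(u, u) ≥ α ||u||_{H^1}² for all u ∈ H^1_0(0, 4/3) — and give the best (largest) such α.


α = (16 + 27*π^2)/(3*(16 + 9*π^2))

Coercivity of a(·,·) on H^1_0(0, 4/3) means a(u, u) ≥ α ||u||_{H^1}² for every u ∈ H^1_0.
The interval has length L = 4/3, and Poincaré/coercivity depend only on L. Here a(u, u) = ∫(u')² + (1/3)·∫u².
Here 0 < c = 1/3 < 1. The condition a(u,u) ≥ α||u||_{H^1}² reads (1−α)∫(u')² ≥ (α−c)∫u². Any admissible α is ≤ 1 (rapidly oscillating u have ∫u²/∫(u')² → 0), and α = 1 would force 0 ≥ (1−c)∫u², impossible since c < 1; so 1−α > 0. By the sharp Poincaré inequality on H^1_0 of an interval of length L, ∫(u')² ≥ (π/L)²∫u² with equality for the first sine mode sin(π(x−x₀)/L) (x₀ the left endpoint), so the inequality holds for all u iff (1−α)(π/L)² ≥ α − c, i.e. α ≤ ((π/L)² + c)/((π/L)² + 1) = (1 + c(L/π)²)/(1 + (L/π)²). With (π/L)² = 9*π^2/16 and c = 1/3, the largest admissible constant is α = ((π/L)² + c)/((π/L)² + 1).
Simplifying, α = (16 + 27*π^2)/(3*(16 + 9*π^2)).


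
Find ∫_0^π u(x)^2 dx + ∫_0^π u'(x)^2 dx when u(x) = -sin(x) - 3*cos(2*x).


||u||_{H^1(0,π)}^2 = -20 + 47*π/2

u'(x) = 6*sin(2*x) - cos(x).
Expand u² and (u')² and integrate term by term on (0, π), using: for integers n ≥ 1, ∫_0^π sin²(nx) dx = ∫_0^π cos²(nx) dx = π/2; for n ≠ n', ∫_0^π sin(nx)sin(n'x) dx = ∫_0^π cos(nx)cos(n'x) dx = 0; and by product-to-sum, ∫_0^π sin(nx)cos(n'x) dx = ½∫_0^π [sin((n+n')x) + sin((n−n')x)] dx, which is 0 when n+n' is even and 2n/(n²−n'²) when n+n' is odd (it need not vanish on (0, π)).
  u² squared terms: (-1)²·∫sin(x)² dx = 1·π/2 = π/2;  (-3)²·∫cos(2x)² dx = 9·π/2 = 9*π/2.
  u² cross terms: 2·(-1)·(-3)·∫sin(x)·cos(2x) dx = 6·(-2/3) = -4.
  So ∫_0^π u² dx = π/2 + 9*π/2 − 4 = -4 + 5*π.
  (u')² squared terms: (-1)²·∫cos(x)² dx = 1·π/2 = π/2;  (6)²·∫sin(2x)² dx = 36·π/2 = 18*π.
  (u')² cross terms: 2·(-1)·(6)·∫cos(x)·sin(2x) dx = -12·(4/3) = -16.
  So ∫_0^π (u')² dx = π/2 + 18*π − 16 = -16 + 37*π/2.
||u||_{H^1}^2 = (-4 + 5*π) + (-16 + 37*π/2) = -20 + 47*π/2.


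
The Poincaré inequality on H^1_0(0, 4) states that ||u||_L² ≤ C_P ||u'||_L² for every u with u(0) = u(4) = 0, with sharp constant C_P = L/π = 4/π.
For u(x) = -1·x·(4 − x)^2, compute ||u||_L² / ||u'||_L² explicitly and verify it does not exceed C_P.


||u||_L² / ||u'||_L² = 2*sqrt(14)/7 < C_P = 4/π.

u(x) = -1·x·(4 − x)^2, so u'(x) = (4 - 3*x)*(x - 4).
u(x) = -1·x·(4 − x)^2 vanishes at x = 0 and x = 4, so u ∈ H^1_0(0, 4). Differentiate via the product rule and integrate the resulting polynomials term by term.
  ∫_0^4 u² dx = ∫_0^4 (x^6 - 16*x^5 + 96*x^4 - 256*x^3 + 256*x^2) dx. Term by term:
    ∫_0^4 x^6 dx = 16384/7;  ∫_0^4 -16*x^5 dx = -32768/3;  ∫_0^4 96*x^4 dx = 98304/5;
    ∫_0^4 -256*x^3 dx = -16384;  ∫_0^4 256*x^2 dx = 16384/3.
  Sum: 16384/7 − 32768/3 + 98304/5 − 16384 + 16384/3 = 16384/105.
  ∫_0^4 (u')² dx = ∫_0^4 (9*x^4 - 96*x^3 + 352*x^2 - 512*x + 256) dx. Term by term:
    ∫_0^4 9*x^4 dx = 9216/5;  ∫_0^4 -96*x^3 dx = -6144;  ∫_0^4 352*x^2 dx = 22528/3;
    ∫_0^4 -512*x dx = -4096;  ∫_0^4 256 dx = 1024.
  Sum: 9216/5 − 6144 + 22528/3 − 4096 + 1024 = 2048/15.
∫_0^4 u² dx = 16384/105, so ||u||_L² = 128*sqrt(105)/105.
∫_0^4 (u')² dx = 2048/15, so ||u'||_L² = 32*sqrt(30)/15.
Ratio ||u||_L² / ||u'||_L² = 2*sqrt(14)/7.
Sharp Poincaré constant on H^1_0(0, 4) is C_P = L/π = 4/π, achieved by sin(π/4·x).
A polynomial bump cannot attain the sharp Poincaré constant (only the first sine eigenfunction does), so the ratio is strictly less than C_P, consistent with ||u||_L² ≤ C_P ||u'||_L².


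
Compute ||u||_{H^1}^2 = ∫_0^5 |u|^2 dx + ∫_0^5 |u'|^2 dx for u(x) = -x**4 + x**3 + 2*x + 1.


||u||_{H^1}^2 = 60883775/252

The H^1 norm (squared) on an interval (0, L) is
  ||u||_{H^1}^2 = ∫_0^L u(x)^2 dx + ∫_0^L u'(x)^2 dx.
Compute u'(x) = -4*x**3 + 3*x**2 + 2.
Then u(x)^2 = x**8 - 2*x**7 + x**6 - 4*x**5 + 2*x**4 + 2*x**3 + 4*x**2 + 4*x + 1 and u'(x)^2 = 16*x**6 - 24*x**5 + 9*x**4 - 16*x**3 + 12*x**2 + 4.
Integrate each monomial from 0 to 5 using ∫_0^5 c·x^n dx = c·5^(n+1)/(n+1):
  ∫_0^5 u(x)^2 dx = ∫_0^5 (x^8 - 2*x^7 + x^6 - 4*x^5 + 2*x^4 + 2*x^3 + 4*x^2 + 4*x + 1) dx. Term by term:
    ∫_0^5 x^8 dx = 1953125/9;  ∫_0^5 -2*x^7 dx = -390625/4;  ∫_0^5 x^6 dx = 78125/7;
    ∫_0^5 -4*x^5 dx = -31250/3;  ∫_0^5 2*x^4 dx = 1250;  ∫_0^5 2*x^3 dx = 625/2;
    ∫_0^5 4*x^2 dx = 500/3;  ∫_0^5 4*x dx = 50;  ∫_0^5 1 dx = 5.
  Sum: 1953125/9 − 390625/4 + 78125/7 − 31250/3 + 1250 + 625/2 + 500/3 + 50 + 5 = 30715235/252.
  ∫_0^5 u'(x)^2 dx = ∫_0^5 (16*x^6 - 24*x^5 + 9*x^4 - 16*x^3 + 12*x^2 + 4) dx. Term by term:
    ∫_0^5 16*x^6 dx = 1250000/7;  ∫_0^5 -24*x^5 dx = -62500;  ∫_0^5 9*x^4 dx = 5625;
    ∫_0^5 -16*x^3 dx = -2500;  ∫_0^5 12*x^2 dx = 500;  ∫_0^5 4 dx = 20.
  Sum: 1250000/7 − 62500 + 5625 − 2500 + 500 + 20 = 838015/7.
Adding: ||u||_{H^1}^2 = 30715235/252 + 838015/7 = 60883775/252.


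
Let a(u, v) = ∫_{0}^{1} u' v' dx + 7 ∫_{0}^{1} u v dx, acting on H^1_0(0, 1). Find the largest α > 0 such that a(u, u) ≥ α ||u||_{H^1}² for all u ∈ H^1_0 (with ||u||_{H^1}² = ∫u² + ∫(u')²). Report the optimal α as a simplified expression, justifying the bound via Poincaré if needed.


α = 1

Coercivity of a(·,·) on H^1_0(0, 1) means a(u, u) ≥ α ||u||_{H^1}² for every u ∈ H^1_0.
The interval has length L = 1, and Poincaré/coercivity depend only on L. Here a(u, u) = ∫(u')² + (7)·∫u².
Here c = 7 ≥ 1, so a(u,u) = ∫(u')² + c∫u² ≥ ∫(u')² + ∫u² = ||u||_{H^1}², i.e. α = 1 works. No larger α is possible: a(u,u) ≥ α||u||_{H^1}² means (1−α)∫(u')² ≥ (α−c)∫u², and for the modes u_n = sin(nπ(x−x₀)/L) (x₀ the left endpoint) one has ∫u_n²/∫(u_n')² = (L/(nπ))² → 0, so a(u_n,u_n)/||u_n||_{H^1}² → 1. Hence the optimal constant is α = 1.
Therefore α = 1.


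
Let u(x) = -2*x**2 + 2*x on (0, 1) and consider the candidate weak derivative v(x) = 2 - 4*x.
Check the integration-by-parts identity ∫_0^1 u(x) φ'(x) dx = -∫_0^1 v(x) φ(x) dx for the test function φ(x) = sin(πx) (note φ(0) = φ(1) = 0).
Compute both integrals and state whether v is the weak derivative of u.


LHS = 0, RHS = 0. Yes, v = u' weakly.

u(x) = -2*x**2 + 2*x, classical derivative u'(x) = 2 - 4*x.
φ(x) = sin(πx), so φ'(x) = π*cos(π*x).
Note φ(0) = φ(1) = 0, so the boundary term u·φ vanishes.
LHS = ∫_0^1 u(x) φ'(x) dx = ∫_0^1 (-2*π*x^2*cos(π*x) + 2*π*x*cos(π*x)) dx. Term by term:
  ∫_0^1 -2*π*x^2*cos(π*x) dx = 4/π;  ∫_0^1 2*π*x*cos(π*x) dx = -4/π.
Sum: 4/π − 4/π = 0.
So LHS = 0.
∫_0^1 v(x) φ(x) dx = ∫_0^1 (-4*x*sin(π*x) + 2*sin(π*x)) dx. Term by term:
  ∫_0^1 2*sin(π*x) dx = 4/π;  ∫_0^1 -4*x*sin(π*x) dx = -4/π.
Sum: 4/π − 4/π = 0.
So RHS = -∫_0^1 v(x) φ(x) dx = 0.
LHS = RHS, so the identity holds for this test φ.
Moreover u is smooth here and v(x) = u'(x) = 2 - 4*x pointwise, so the identity holds for every test function. Hence v is the weak derivative of u.


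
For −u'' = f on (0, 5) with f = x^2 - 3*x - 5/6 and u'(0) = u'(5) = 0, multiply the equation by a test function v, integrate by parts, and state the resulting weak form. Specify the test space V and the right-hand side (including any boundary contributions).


V = H^1(0, 5) (no boundary constraint on v; u is determined up to an additive constant); weak form: ∫_0^5 u'v' dx = ∫_0^5 (x^2 - 3*x - 5/6) v dx for all v ∈ V.

Multiply both sides by a test function v and integrate from 0 to 5:
  ∫_0^5 −u''(x) v(x) dx = ∫_0^5 f(x) v(x) dx.
Integrate the LHS by parts once:
  ∫_0^5 −u'' v dx = −[u'(x) v(x)]_0^5 + ∫_0^5 u'(x) v'(x) dx.
Thus ∫_0^5 u'(x) v'(x) dx = ∫_0^5 f(x) v(x) dx + [u'(x) v(x)]_0^5.
Choose V so that boundary terms are either known or forced to vanish.
u has homogeneous Neumann: u'(0) = u'(5) = 0. So [u' v]_0^5 = 0·v(5) − 0·v(0) = 0 for any v; take V = H^1(0, 5).
Weak formulation: find u (satisfying any essential BC) such that ∫_0^5 u'(x) v'(x) dx = ∫_0^5 f v dx for all v ∈ V (homogeneous Neumann, so boundary terms vanish).
Substituting f(x) = x^2 - 3*x - 5/6, the right-hand side is ∫_0^5 (x^2 - 3*x - 5/6) v dx.
Compatibility check (pure Neumann): taking v ≡ 1 ∈ V gives 0 = ∫_0^5 f dx + (0) − (0), i.e. ∫_0^5 f dx must equal u'(0) − u'(5) = 0. Indeed ∫_0^5 (x^2 - 3*x - 5/6) dx = 0, so the data are compatible. The solution is then unique only up to an additive constant (fix it e.g. by requiring ∫_0^5 u dx = 0).


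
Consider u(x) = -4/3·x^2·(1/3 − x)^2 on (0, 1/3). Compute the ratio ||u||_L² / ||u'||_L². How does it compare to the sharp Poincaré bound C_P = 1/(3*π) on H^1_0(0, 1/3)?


||u||_L² / ||u'||_L² = sqrt(3)/18 < C_P = 1/(3*π).

u(x) = -4/3·x^2·(1/3 − x)^2, so u'(x) = 8*x*(-18*x^2 + 9*x - 1)/27.
u(x) = -4/3·x^2·(1/3 − x)^2 vanishes at x = 0 and x = 1/3, so u ∈ H^1_0(0, 1/3). Differentiate via the product rule and integrate the resulting polynomials term by term.
  ∫_0^1/3 u² dx = ∫_0^1/3 (16*x^8/9 - 64*x^7/27 + 32*x^6/27 - 64*x^5/243 + 16*x^4/729) dx. Term by term:
    ∫_0^1/3 16*x^8/9 dx = 16/1594323;  ∫_0^1/3 -64*x^7/27 dx = -8/177147;  ∫_0^1/3 32*x^6/27 dx = 32/413343;
    ∫_0^1/3 -64*x^5/243 dx = -32/531441;  ∫_0^1/3 16*x^4/729 dx = 16/885735.
  Sum: 16/1594323 − 8/177147 + 32/413343 − 32/531441 + 16/885735 = 8/55801305.
  ∫_0^1/3 (u')² dx = ∫_0^1/3 (256*x^6/9 - 256*x^5/9 + 832*x^4/81 - 128*x^3/81 + 64*x^2/729) dx. Term by term:
    ∫_0^1/3 256*x^6/9 dx = 256/137781;  ∫_0^1/3 -256*x^5/9 dx = -128/19683;  ∫_0^1/3 832*x^4/81 dx = 832/98415;
    ∫_0^1/3 -128*x^3/81 dx = -32/6561;  ∫_0^1/3 64*x^2/729 dx = 64/59049.
  Sum: 256/137781 − 128/19683 + 832/98415 − 32/6561 + 64/59049 = 32/2066715.
∫_0^1/3 u² dx = 8/55801305, so ||u||_L² = 2*sqrt(210)/76545.
∫_0^1/3 (u')² dx = 32/2066715, so ||u'||_L² = 4*sqrt(70)/8505.
Ratio ||u||_L² / ||u'||_L² = sqrt(3)/18.
Sharp Poincaré constant on H^1_0(0, 1/3) is C_P = L/π = 1/(3*π), achieved by sin(3*π·x).
A polynomial bump cannot attain the sharp Poincaré constant (only the first sine eigenfunction does), so the ratio is strictly less than C_P, consistent with ||u||_L² ≤ C_P ||u'||_L².


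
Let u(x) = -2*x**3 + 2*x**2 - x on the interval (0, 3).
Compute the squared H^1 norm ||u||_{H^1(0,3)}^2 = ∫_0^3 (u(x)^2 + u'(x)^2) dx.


||u||_{H^1}^2 = 55689/35

The H^1 norm (squared) on an interval (0, L) is
  ||u||_{H^1}^2 = ∫_0^L u(x)^2 dx + ∫_0^L u'(x)^2 dx.
Compute u'(x) = -6*x**2 + 4*x - 1.
Then u(x)^2 = 4*x**6 - 8*x**5 + 8*x**4 - 4*x**3 + x**2 and u'(x)^2 = 36*x**4 - 48*x**3 + 28*x**2 - 8*x + 1.
Integrate each monomial from 0 to 3 using ∫_0^3 c·x^n dx = c·3^(n+1)/(n+1):
  ∫_0^3 u(x)^2 dx = ∫_0^3 (4*x^6 - 8*x^5 + 8*x^4 - 4*x^3 + x^2) dx. Term by term:
    ∫_0^3 4*x^6 dx = 8748/7;  ∫_0^3 -8*x^5 dx = -972;  ∫_0^3 8*x^4 dx = 1944/5;
    ∫_0^3 -4*x^3 dx = -81;  ∫_0^3 x^2 dx = 9.
  Sum: 8748/7 − 972 + 1944/5 − 81 + 9 = 20808/35.
  ∫_0^3 u'(x)^2 dx = ∫_0^3 (36*x^4 - 48*x^3 + 28*x^2 - 8*x + 1) dx. Term by term:
    ∫_0^3 36*x^4 dx = 8748/5;  ∫_0^3 -48*x^3 dx = -972;  ∫_0^3 28*x^2 dx = 252;
    ∫_0^3 -8*x dx = -36;  ∫_0^3 1 dx = 3.
  Sum: 8748/5 − 972 + 252 − 36 + 3 = 4983/5.
Adding: ||u||_{H^1}^2 = 20808/35 + 4983/5 = 55689/35.


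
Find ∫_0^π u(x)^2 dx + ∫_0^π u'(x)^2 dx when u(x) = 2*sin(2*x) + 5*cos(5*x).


||u||_{H^1(0,π)}^2 = -2080/21 + 335*π

u'(x) = -25*sin(5*x) + 4*cos(2*x).
Expand u² and (u')² and integrate term by term on (0, π), using: for integers n ≥ 1, ∫_0^π sin²(nx) dx = ∫_0^π cos²(nx) dx = π/2; for n ≠ n', ∫_0^π sin(nx)sin(n'x) dx = ∫_0^π cos(nx)cos(n'x) dx = 0; and by product-to-sum, ∫_0^π sin(nx)cos(n'x) dx = ½∫_0^π [sin((n+n')x) + sin((n−n')x)] dx, which is 0 when n+n' is even and 2n/(n²−n'²) when n+n' is odd (it need not vanish on (0, π)).
  u² squared terms: (2)²·∫sin(2x)² dx = 4·π/2 = 2*π;  (5)²·∫cos(5x)² dx = 25·π/2 = 25*π/2.
  u² cross terms: 2·(2)·(5)·∫sin(2x)·cos(5x) dx = 20·(-4/21) = -80/21.
  So ∫_0^π u² dx = 2*π + 25*π/2 − 80/21 = -80/21 + 29*π/2.
  (u')² squared terms: (-25)²·∫sin(5x)² dx = 625·π/2 = 625*π/2;  (4)²·∫cos(2x)² dx = 16·π/2 = 8*π.
  (u')² cross terms: 2·(-25)·(4)·∫sin(5x)·cos(2x) dx = -200·(10/21) = -2000/21.
  So ∫_0^π (u')² dx = 625*π/2 + 8*π − 2000/21 = -2000/21 + 641*π/2.
||u||_{H^1}^2 = (-80/21 + 29*π/2) + (-2000/21 + 641*π/2) = -2080/21 + 335*π.


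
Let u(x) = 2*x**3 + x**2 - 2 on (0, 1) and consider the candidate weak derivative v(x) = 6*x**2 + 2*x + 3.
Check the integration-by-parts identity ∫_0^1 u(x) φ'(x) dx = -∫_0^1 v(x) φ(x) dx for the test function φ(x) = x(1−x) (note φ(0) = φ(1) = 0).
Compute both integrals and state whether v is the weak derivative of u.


LHS = -7/15, RHS = -29/30. No, v is not the weak derivative of u.

u(x) = 2*x**3 + x**2 - 2, classical derivative u'(x) = 6*x**2 + 2*x.
φ(x) = x(1−x), so φ'(x) = 1 - 2*x.
Note φ(0) = φ(1) = 0, so the boundary term u·φ vanishes.
LHS = ∫_0^1 u(x) φ'(x) dx = ∫_0^1 (-4*x^4 + x^2 + 4*x - 2) dx. Term by term:
  ∫_0^1 -4*x^4 dx = -4/5;  ∫_0^1 x^2 dx = 1/3;  ∫_0^1 4*x dx = 2;
  ∫_0^1 -2 dx = -2.
Sum: -4/5 + 1/3 + 2 − 2 = -7/15.
So LHS = -7/15.
∫_0^1 v(x) φ(x) dx = ∫_0^1 (-6*x^4 + 4*x^3 - x^2 + 3*x) dx. Term by term:
  ∫_0^1 -6*x^4 dx = -6/5;  ∫_0^1 4*x^3 dx = 1;  ∫_0^1 -x^2 dx = -1/3;
  ∫_0^1 3*x dx = 3/2.
Sum: -6/5 + 1 − 1/3 + 3/2 = 29/30.
So RHS = -∫_0^1 v(x) φ(x) dx = -29/30.
LHS − RHS = 1/2 ≠ 0, so the identity fails.
(For a valid weak derivative the identity must hold for EVERY test function, in particular this one. The failure shows v is NOT the weak derivative of u.)
Correct weak derivative would be u'(x) = 6*x**2 + 2*x.


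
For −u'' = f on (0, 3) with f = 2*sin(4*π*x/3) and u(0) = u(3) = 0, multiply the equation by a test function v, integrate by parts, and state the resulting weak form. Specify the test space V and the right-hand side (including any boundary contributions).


V = H^1_0(0, 3) (so v(0) = v(3) = 0); weak form: ∫_0^3 u'v' dx = ∫_0^3 (2*sin(4*π*x/3)) v dx for all v ∈ V.

Multiply both sides by a test function v and integrate from 0 to 3:
  ∫_0^3 −u''(x) v(x) dx = ∫_0^3 f(x) v(x) dx.
Integrate the LHS by parts once:
  ∫_0^3 −u'' v dx = −[u'(x) v(x)]_0^3 + ∫_0^3 u'(x) v'(x) dx.
Thus ∫_0^3 u'(x) v'(x) dx = ∫_0^3 f(x) v(x) dx + [u'(x) v(x)]_0^3.
Choose V so that boundary terms are either known or forced to vanish.
u is Dirichlet: u(0) = u(3) = 0. Let V = H^1_0(0, 3); then v(0) = v(3) = 0, and [u' v]_0^3 = 0.
Weak formulation: find u (satisfying any essential BC) such that ∫_0^3 u'(x) v'(x) dx = ∫_0^3 f v dx for all v ∈ V.
Substituting f(x) = 2*sin(4*π*x/3), the right-hand side is ∫_0^3 (2*sin(4*π*x/3)) v dx.


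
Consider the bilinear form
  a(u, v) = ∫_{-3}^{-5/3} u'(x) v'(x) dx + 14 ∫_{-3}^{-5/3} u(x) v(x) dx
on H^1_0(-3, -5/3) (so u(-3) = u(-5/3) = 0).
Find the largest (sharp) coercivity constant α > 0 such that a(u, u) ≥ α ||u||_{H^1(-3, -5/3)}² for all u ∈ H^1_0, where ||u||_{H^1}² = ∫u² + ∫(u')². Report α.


α = 1

Coercivity of a(·,·) on H^1_0(-3, -5/3) means a(u, u) ≥ α ||u||_{H^1}² for every u ∈ H^1_0.
The interval has length L = 4/3, and Poincaré/coercivity depend only on L. Here a(u, u) = ∫(u')² + (14)·∫u².
Here c = 14 ≥ 1, so a(u,u) = ∫(u')² + c∫u² ≥ ∫(u')² + ∫u² = ||u||_{H^1}², i.e. α = 1 works. No larger α is possible: a(u,u) ≥ α||u||_{H^1}² means (1−α)∫(u')² ≥ (α−c)∫u², and for the modes u_n = sin(nπ(x−x₀)/L) (x₀ the left endpoint) one has ∫u_n²/∫(u_n')² = (L/(nπ))² → 0, so a(u_n,u_n)/||u_n||_{H^1}² → 1. Hence the optimal constant is α = 1.
Therefore α = 1.


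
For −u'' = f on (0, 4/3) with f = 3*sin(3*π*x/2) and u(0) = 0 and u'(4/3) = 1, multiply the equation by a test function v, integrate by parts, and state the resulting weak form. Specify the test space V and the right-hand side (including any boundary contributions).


V = {v ∈ H^1(0, 4/3) : v(0) = 0} (test functions vanish at x = 0 where u is specified); weak form: ∫_0^4/3 u'v' dx = ∫_0^4/3 (3*sin(3*π*x/2)) v dx + v(4/3) for all v ∈ V.

Multiply both sides by a test function v and integrate from 0 to 4/3:
  ∫_0^4/3 −u''(x) v(x) dx = ∫_0^4/3 f(x) v(x) dx.
Integrate the LHS by parts once:
  ∫_0^4/3 −u'' v dx = −[u'(x) v(x)]_0^4/3 + ∫_0^4/3 u'(x) v'(x) dx.
Thus ∫_0^4/3 u'(x) v'(x) dx = ∫_0^4/3 f(x) v(x) dx + [u'(x) v(x)]_0^4/3.
Choose V so that boundary terms are either known or forced to vanish.
Mixed BC: u(0) = 0 (Dirichlet) and u'(4/3) = 1 (Neumann). Define V = {v ∈ H^1(0, 4/3) : v(0) = 0}. Then [u' v]_0^4/3 = u'(4/3)·v(4/3) − u'(0)·0 = v(4/3).
Weak formulation: find u (satisfying any essential BC) such that ∫_0^4/3 u'(x) v'(x) dx = ∫_0^4/3 f v dx + v(4/3) for all v ∈ V (Dirichlet at 0 absorbed into V; Neumann datum at x = 4/3 contributes the boundary term).
Substituting f(x) = 3*sin(3*π*x/2), the right-hand side is ∫_0^4/3 (3*sin(3*π*x/2)) v dx + v(4/3).


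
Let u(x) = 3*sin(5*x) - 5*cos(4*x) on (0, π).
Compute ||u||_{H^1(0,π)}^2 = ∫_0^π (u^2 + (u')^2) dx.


||u||_{H^1(0,π)}^2 = -1700/3 + 659*π/2

u'(x) = 20*sin(4*x) + 15*cos(5*x).
Expand u² and (u')² and integrate term by term on (0, π), using: for integers n ≥ 1, ∫_0^π sin²(nx) dx = ∫_0^π cos²(nx) dx = π/2; for n ≠ n', ∫_0^π sin(nx)sin(n'x) dx = ∫_0^π cos(nx)cos(n'x) dx = 0; and by product-to-sum, ∫_0^π sin(nx)cos(n'x) dx = ½∫_0^π [sin((n+n')x) + sin((n−n')x)] dx, which is 0 when n+n' is even and 2n/(n²−n'²) when n+n' is odd (it need not vanish on (0, π)).
  u² squared terms: (-5)²·∫cos(4x)² dx = 25·π/2 = 25*π/2;  (3)²·∫sin(5x)² dx = 9·π/2 = 9*π/2.
  u² cross terms: 2·(-5)·(3)·∫cos(4x)·sin(5x) dx = -30·(10/9) = -100/3.
  So ∫_0^π u² dx = 25*π/2 + 9*π/2 − 100/3 = -100/3 + 17*π.
  (u')² squared terms: (15)²·∫cos(5x)² dx = 225·π/2 = 225*π/2;  (20)²·∫sin(4x)² dx = 400·π/2 = 200*π.
  (u')² cross terms: 2·(15)·(20)·∫cos(5x)·sin(4x) dx = 600·(-8/9) = -1600/3.
  So ∫_0^π (u')² dx = 225*π/2 + 200*π − 1600/3 = -1600/3 + 625*π/2.
||u||_{H^1}^2 = (-100/3 + 17*π) + (-1600/3 + 625*π/2) = -1700/3 + 659*π/2.


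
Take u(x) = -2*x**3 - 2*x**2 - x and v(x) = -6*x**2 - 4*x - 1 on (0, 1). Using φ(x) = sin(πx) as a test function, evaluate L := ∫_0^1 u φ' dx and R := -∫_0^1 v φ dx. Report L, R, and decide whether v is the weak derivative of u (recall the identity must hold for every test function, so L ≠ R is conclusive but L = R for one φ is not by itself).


LHS = -24/π^3 + 12/π, RHS = -24/π^3 + 12/π. Yes, v = u' weakly.

u(x) = -2*x**3 - 2*x**2 - x, classical derivative u'(x) = -6*x**2 - 4*x - 1.
φ(x) = sin(πx), so φ'(x) = π*cos(π*x).
Note φ(0) = φ(1) = 0, so the boundary term u·φ vanishes.
LHS = ∫_0^1 u(x) φ'(x) dx = ∫_0^1 (-2*π*x^3*cos(π*x) - 2*π*x^2*cos(π*x) - π*x*cos(π*x)) dx. Term by term:
  ∫_0^1 -π*x*cos(π*x) dx = 2/π;  ∫_0^1 -2*π*x^2*cos(π*x) dx = 4/π;  ∫_0^1 -2*π*x^3*cos(π*x) dx = -24/π^3 + 6/π.
Sum: 2/π + 4/π + -24/π^3 + 6/π = -24/π^3 + 12/π.
So LHS = -24/π^3 + 12/π.
∫_0^1 v(x) φ(x) dx = ∫_0^1 (-6*x^2*sin(π*x) - 4*x*sin(π*x) - sin(π*x)) dx. Term by term:
  ∫_0^1 -sin(π*x) dx = -2/π;  ∫_0^1 -6*x^2*sin(π*x) dx = -6/π + 24/π^3;  ∫_0^1 -4*x*sin(π*x) dx = -4/π.
Sum: -2/π + -6/π + 24/π^3 − 4/π = -12/π + 24/π^3.
So RHS = -∫_0^1 v(x) φ(x) dx = -24/π^3 + 12/π.
LHS = RHS, so the identity holds for this test φ.
Moreover u is smooth here and v(x) = u'(x) = -6*x**2 - 4*x - 1 pointwise, so the identity holds for every test function. Hence v is the weak derivative of u.


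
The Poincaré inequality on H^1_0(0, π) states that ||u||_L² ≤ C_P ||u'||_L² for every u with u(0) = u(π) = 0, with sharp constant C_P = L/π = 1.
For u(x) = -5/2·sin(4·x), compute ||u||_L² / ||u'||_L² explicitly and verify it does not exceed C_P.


||u||_L² / ||u'||_L² = 1/4 < C_P = 1.

u(x) = -5/2·sin(4·x), so u'(x) = -10*cos(4*x).
Writing u(x) = A·sin(kπx/L) with A = -5/2 and k = 4, use ∫_0^L sin²(kπx/L) dx = L/2 and ∫_0^L cos²(kπx/L) dx = L/2.
u² = 25/4·sin²(4·x) and (u')² = 100·cos²(4·x), and each of sin², cos² integrates to L/2 = π/2 over (0, π).
∫_0^π u² dx = 25*π/8, so ||u||_L² = 5*sqrt(2)*sqrt(π)/4.
∫_0^π (u')² dx = 50*π, so ||u'||_L² = 5*sqrt(2)*sqrt(π).
Ratio ||u||_L² / ||u'||_L² = 1/4.
Sharp Poincaré constant on H^1_0(0, π) is C_P = L/π = 1, achieved by sin(x).
This is the k = 4 harmonic; the ratio L/(kπ) is strictly less than C_P = L/π, consistent with the sharp inequality ||u||_L² ≤ C_P ||u'||_L².


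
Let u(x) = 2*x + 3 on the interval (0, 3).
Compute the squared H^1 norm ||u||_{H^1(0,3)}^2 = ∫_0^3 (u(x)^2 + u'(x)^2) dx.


||u||_{H^1}^2 = 129

The H^1 norm (squared) on an interval (0, L) is
  ||u||_{H^1}^2 = ∫_0^L u(x)^2 dx + ∫_0^L u'(x)^2 dx.
Compute u'(x) = 2.
Then u(x)^2 = 4*x**2 + 12*x + 9 and u'(x)^2 = 4.
Integrate each monomial from 0 to 3 using ∫_0^3 c·x^n dx = c·3^(n+1)/(n+1):
  ∫_0^3 u(x)^2 dx = ∫_0^3 (4*x^2 + 12*x + 9) dx. Term by term:
    ∫_0^3 4*x^2 dx = 36;  ∫_0^3 12*x dx = 54;  ∫_0^3 9 dx = 27.
  Sum: 36 + 54 + 27 = 117.
  ∫_0^3 u'(x)^2 dx = ∫_0^3 (4) dx. Term by term:
    ∫_0^3 4 dx = 12.
Adding: ||u||_{H^1}^2 = 117 + 12 = 129.


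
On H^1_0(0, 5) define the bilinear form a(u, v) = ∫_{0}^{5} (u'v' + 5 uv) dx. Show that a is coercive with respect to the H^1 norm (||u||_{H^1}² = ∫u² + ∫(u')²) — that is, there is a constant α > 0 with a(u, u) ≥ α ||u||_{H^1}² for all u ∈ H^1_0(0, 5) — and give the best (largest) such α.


α = 1

Coercivity of a(·,·) on H^1_0(0, 5) means a(u, u) ≥ α ||u||_{H^1}² for every u ∈ H^1_0.
The interval has length L = 5, and Poincaré/coercivity depend only on L. Here a(u, u) = ∫(u')² + (5)·∫u².
Here c = 5 ≥ 1, so a(u,u) = ∫(u')² + c∫u² ≥ ∫(u')² + ∫u² = ||u||_{H^1}², i.e. α = 1 works. No larger α is possible: a(u,u) ≥ α||u||_{H^1}² means (1−α)∫(u')² ≥ (α−c)∫u², and for the modes u_n = sin(nπ(x−x₀)/L) (x₀ the left endpoint) one has ∫u_n²/∫(u_n')² = (L/(nπ))² → 0, so a(u_n,u_n)/||u_n||_{H^1}² → 1. Hence the optimal constant is α = 1.
Therefore α = 1.


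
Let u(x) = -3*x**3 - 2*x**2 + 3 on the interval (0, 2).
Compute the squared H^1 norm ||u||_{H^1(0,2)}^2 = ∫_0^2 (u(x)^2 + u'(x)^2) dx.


||u||_{H^1}^2 = 22706/21

The H^1 norm (squared) on an interval (0, L) is
  ||u||_{H^1}^2 = ∫_0^L u(x)^2 dx + ∫_0^L u'(x)^2 dx.
Compute u'(x) = -9*x**2 - 4*x.
Then u(x)^2 = 9*x**6 + 12*x**5 + 4*x**4 - 18*x**3 - 12*x**2 + 9 and u'(x)^2 = 81*x**4 + 72*x**3 + 16*x**2.
Integrate each monomial from 0 to 2 using ∫_0^2 c·x^n dx = c·2^(n+1)/(n+1):
  ∫_0^2 u(x)^2 dx = ∫_0^2 (9*x^6 + 12*x^5 + 4*x^4 - 18*x^3 - 12*x^2 + 9) dx. Term by term:
    ∫_0^2 9*x^6 dx = 1152/7;  ∫_0^2 12*x^5 dx = 128;  ∫_0^2 4*x^4 dx = 128/5;
    ∫_0^2 -18*x^3 dx = -72;  ∫_0^2 -12*x^2 dx = -32;  ∫_0^2 9 dx = 18.
  Sum: 1152/7 + 128 + 128/5 − 72 − 32 + 18 = 8126/35.
  ∫_0^2 u'(x)^2 dx = ∫_0^2 (81*x^4 + 72*x^3 + 16*x^2) dx. Term by term:
    ∫_0^2 81*x^4 dx = 2592/5;  ∫_0^2 72*x^3 dx = 288;  ∫_0^2 16*x^2 dx = 128/3.
  Sum: 2592/5 + 288 + 128/3 = 12736/15.
Adding: ||u||_{H^1}^2 = 8126/35 + 12736/15 = 22706/21.


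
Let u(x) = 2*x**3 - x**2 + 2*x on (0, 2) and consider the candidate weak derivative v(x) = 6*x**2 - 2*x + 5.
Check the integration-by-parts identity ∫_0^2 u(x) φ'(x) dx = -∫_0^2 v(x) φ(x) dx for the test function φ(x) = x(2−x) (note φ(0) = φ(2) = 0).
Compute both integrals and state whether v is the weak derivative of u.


LHS = -48/5, RHS = -68/5. No, v is not the weak derivative of u.

u(x) = 2*x**3 - x**2 + 2*x, classical derivative u'(x) = 6*x**2 - 2*x + 2.
φ(x) = x(2−x), so φ'(x) = 2 - 2*x.
Note φ(0) = φ(2) = 0, so the boundary term u·φ vanishes.
LHS = ∫_0^2 u(x) φ'(x) dx = ∫_0^2 (-4*x^4 + 6*x^3 - 6*x^2 + 4*x) dx. Term by term:
  ∫_0^2 -4*x^4 dx = -128/5;  ∫_0^2 6*x^3 dx = 24;  ∫_0^2 -6*x^2 dx = -16;
  ∫_0^2 4*x dx = 8.
Sum: -128/5 + 24 − 16 + 8 = -48/5.
So LHS = -48/5.
∫_0^2 v(x) φ(x) dx = ∫_0^2 (-6*x^4 + 14*x^3 - 9*x^2 + 10*x) dx. Term by term:
  ∫_0^2 -6*x^4 dx = -192/5;  ∫_0^2 14*x^3 dx = 56;  ∫_0^2 -9*x^2 dx = -24;
  ∫_0^2 10*x dx = 20.
Sum: -192/5 + 56 − 24 + 20 = 68/5.
So RHS = -∫_0^2 v(x) φ(x) dx = -68/5.
LHS − RHS = 4 ≠ 0, so the identity fails.
(For a valid weak derivative the identity must hold for EVERY test function, in particular this one. The failure shows v is NOT the weak derivative of u.)
Correct weak derivative would be u'(x) = 6*x**2 - 2*x + 2.


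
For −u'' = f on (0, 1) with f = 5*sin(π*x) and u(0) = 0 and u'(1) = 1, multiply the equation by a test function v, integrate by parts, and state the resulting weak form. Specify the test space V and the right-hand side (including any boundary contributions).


V = {v ∈ H^1(0, 1) : v(0) = 0} (test functions vanish at x = 0 where u is specified); weak form: ∫_0^1 u'v' dx = ∫_0^1 (5*sin(π*x)) v dx + v(1) for all v ∈ V.

Multiply both sides by a test function v and integrate from 0 to 1:
  ∫_0^1 −u''(x) v(x) dx = ∫_0^1 f(x) v(x) dx.
Integrate the LHS by parts once:
  ∫_0^1 −u'' v dx = −[u'(x) v(x)]_0^1 + ∫_0^1 u'(x) v'(x) dx.
Thus ∫_0^1 u'(x) v'(x) dx = ∫_0^1 f(x) v(x) dx + [u'(x) v(x)]_0^1.
Choose V so that boundary terms are either known or forced to vanish.
Mixed BC: u(0) = 0 (Dirichlet) and u'(1) = 1 (Neumann). Define V = {v ∈ H^1(0, 1) : v(0) = 0}. Then [u' v]_0^1 = u'(1)·v(1) − u'(0)·0 = v(1).
Weak formulation: find u (satisfying any essential BC) such that ∫_0^1 u'(x) v'(x) dx = ∫_0^1 f v dx + v(1) for all v ∈ V (Dirichlet at 0 absorbed into V; Neumann datum at x = 1 contributes the boundary term).
Substituting f(x) = 5*sin(π*x), the right-hand side is ∫_0^1 (5*sin(π*x)) v dx + v(1).


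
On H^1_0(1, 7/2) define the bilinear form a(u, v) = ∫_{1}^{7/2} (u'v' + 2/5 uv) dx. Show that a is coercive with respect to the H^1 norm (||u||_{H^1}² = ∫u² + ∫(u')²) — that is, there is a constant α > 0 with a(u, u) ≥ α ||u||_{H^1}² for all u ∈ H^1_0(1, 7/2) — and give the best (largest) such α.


α = 2*(5 + 2*π^2)/(25 + 4*π^2)

Coercivity of a(·,·) on H^1_0(1, 7/2) means a(u, u) ≥ α ||u||_{H^1}² for every u ∈ H^1_0.
The interval has length L = 5/2, and Poincaré/coercivity depend only on L. Here a(u, u) = ∫(u')² + (2/5)·∫u².
Here 0 < c = 2/5 < 1. The condition a(u,u) ≥ α||u||_{H^1}² reads (1−α)∫(u')² ≥ (α−c)∫u². Any admissible α is ≤ 1 (rapidly oscillating u have ∫u²/∫(u')² → 0), and α = 1 would force 0 ≥ (1−c)∫u², impossible since c < 1; so 1−α > 0. By the sharp Poincaré inequality on H^1_0 of an interval of length L, ∫(u')² ≥ (π/L)²∫u² with equality for the first sine mode sin(π(x−x₀)/L) (x₀ the left endpoint), so the inequality holds for all u iff (1−α)(π/L)² ≥ α − c, i.e. α ≤ ((π/L)² + c)/((π/L)² + 1) = (1 + c(L/π)²)/(1 + (L/π)²). With (π/L)² = 4*π^2/25 and c = 2/5, the largest admissible constant is α = ((π/L)² + c)/((π/L)² + 1).
Simplifying, α = 2*(5 + 2*π^2)/(25 + 4*π^2).


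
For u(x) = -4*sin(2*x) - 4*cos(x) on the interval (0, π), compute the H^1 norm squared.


||u||_{H^1(0,π)}^2 = 256/3 + 56*π

u'(x) = 4*sin(x) - 8*cos(2*x).
Expand u² and (u')² and integrate term by term on (0, π), using: for integers n ≥ 1, ∫_0^π sin²(nx) dx = ∫_0^π cos²(nx) dx = π/2; for n ≠ n', ∫_0^π sin(nx)sin(n'x) dx = ∫_0^π cos(nx)cos(n'x) dx = 0; and by product-to-sum, ∫_0^π sin(nx)cos(n'x) dx = ½∫_0^π [sin((n+n')x) + sin((n−n')x)] dx, which is 0 when n+n' is even and 2n/(n²−n'²) when n+n' is odd (it need not vanish on (0, π)).
  u² squared terms: (-4)²·∫cos(x)² dx = 16·π/2 = 8*π;  (-4)²·∫sin(2x)² dx = 16·π/2 = 8*π.
  u² cross terms: 2·(-4)·(-4)·∫cos(x)·sin(2x) dx = 32·(4/3) = 128/3.
  So ∫_0^π u² dx = 8*π + 8*π + 128/3 = 128/3 + 16*π.
  (u')² squared terms: (-8)²·∫cos(2x)² dx = 64·π/2 = 32*π;  (4)²·∫sin(x)² dx = 16·π/2 = 8*π.
  (u')² cross terms: 2·(-8)·(4)·∫cos(2x)·sin(x) dx = -64·(-2/3) = 128/3.
  So ∫_0^π (u')² dx = 32*π + 8*π + 128/3 = 128/3 + 40*π.
||u||_{H^1}^2 = (128/3 + 16*π) + (128/3 + 40*π) = 256/3 + 56*π.


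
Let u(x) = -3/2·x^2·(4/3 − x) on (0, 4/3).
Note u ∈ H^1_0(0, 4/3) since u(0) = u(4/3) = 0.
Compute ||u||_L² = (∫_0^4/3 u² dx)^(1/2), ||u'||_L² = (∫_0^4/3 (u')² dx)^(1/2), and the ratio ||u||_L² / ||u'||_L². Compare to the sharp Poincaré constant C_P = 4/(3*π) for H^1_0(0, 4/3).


||u||_L² / ||u'||_L² = 2*sqrt(14)/21 < C_P = 4/(3*π).

u(x) = -3/2·x^2·(4/3 − x), so u'(x) = x*(9*x - 8)/2.
u(x) = -3/2·x^2·(4/3 − x) vanishes at x = 0 and x = 4/3, so u ∈ H^1_0(0, 4/3). Differentiate via the product rule and integrate the resulting polynomials term by term.
  ∫_0^4/3 u² dx = ∫_0^4/3 (9*x^6/4 - 6*x^5 + 4*x^4) dx. Term by term:
    ∫_0^4/3 9*x^6/4 dx = 4096/1701;  ∫_0^4/3 -6*x^5 dx = -4096/729;  ∫_0^4/3 4*x^4 dx = 4096/1215.
  Sum: 4096/1701 − 4096/729 + 4096/1215 = 4096/25515.
  ∫_0^4/3 (u')² dx = ∫_0^4/3 (81*x^4/4 - 36*x^3 + 16*x^2) dx. Term by term:
    ∫_0^4/3 81*x^4/4 dx = 256/15;  ∫_0^4/3 -36*x^3 dx = -256/9;  ∫_0^4/3 16*x^2 dx = 1024/81.
  Sum: 256/15 − 256/9 + 1024/81 = 512/405.
∫_0^4/3 u² dx = 4096/25515, so ||u||_L² = 64*sqrt(35)/945.
∫_0^4/3 (u')² dx = 512/405, so ||u'||_L² = 16*sqrt(10)/45.
Ratio ||u||_L² / ||u'||_L² = 2*sqrt(14)/21.
Sharp Poincaré constant on H^1_0(0, 4/3) is C_P = L/π = 4/(3*π), achieved by sin(3*π/4·x).
A polynomial bump cannot attain the sharp Poincaré constant (only the first sine eigenfunction does), so the ratio is strictly less than C_P, consistent with ||u||_L² ≤ C_P ||u'||_L².


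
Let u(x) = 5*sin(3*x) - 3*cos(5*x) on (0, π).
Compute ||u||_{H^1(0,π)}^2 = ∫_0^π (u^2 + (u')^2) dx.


||u||_{H^1(0,π)}^2 = 242*π

u'(x) = 15*sin(5*x) + 15*cos(3*x).
Expand u² and (u')² and integrate term by term on (0, π), using: for integers n ≥ 1, ∫_0^π sin²(nx) dx = ∫_0^π cos²(nx) dx = π/2; for n ≠ n', ∫_0^π sin(nx)sin(n'x) dx = ∫_0^π cos(nx)cos(n'x) dx = 0; and by product-to-sum, ∫_0^π sin(nx)cos(n'x) dx = ½∫_0^π [sin((n+n')x) + sin((n−n')x)] dx, which is 0 when n+n' is even and 2n/(n²−n'²) when n+n' is odd (it need not vanish on (0, π)).
  u² squared terms: (-3)²·∫cos(5x)² dx = 9·π/2 = 9*π/2;  (5)²·∫sin(3x)² dx = 25·π/2 = 25*π/2.
  u² cross terms: 2·(-3)·(5)·∫cos(5x)·sin(3x) dx = -30·(0) = 0.
  So ∫_0^π u² dx = 9*π/2 + 25*π/2 + 0 = 17*π.
  (u')² squared terms: (15)²·∫cos(3x)² dx = 225·π/2 = 225*π/2;  (15)²·∫sin(5x)² dx = 225·π/2 = 225*π/2.
  (u')² cross terms: 2·(15)·(15)·∫cos(3x)·sin(5x) dx = 450·(0) = 0.
  So ∫_0^π (u')² dx = 225*π/2 + 225*π/2 + 0 = 225*π.
||u||_{H^1}^2 = (17*π) + (225*π) = 242*π.


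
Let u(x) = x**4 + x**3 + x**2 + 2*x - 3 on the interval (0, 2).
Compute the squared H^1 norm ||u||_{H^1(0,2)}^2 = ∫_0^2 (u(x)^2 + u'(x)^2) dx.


||u||_{H^1}^2 = 346894/315

The H^1 norm (squared) on an interval (0, L) is
  ||u||_{H^1}^2 = ∫_0^L u(x)^2 dx + ∫_0^L u'(x)^2 dx.
Compute u'(x) = 4*x**3 + 3*x**2 + 2*x + 2.
Then u(x)^2 = x**8 + 2*x**7 + 3*x**6 + 6*x**5 - x**4 - 2*x**3 - 2*x**2 - 12*x + 9 and u'(x)^2 = 16*x**6 + 24*x**5 + 25*x**4 + 28*x**3 + 16*x**2 + 8*x + 4.
Integrate each monomial from 0 to 2 using ∫_0^2 c·x^n dx = c·2^(n+1)/(n+1):
  ∫_0^2 u(x)^2 dx = ∫_0^2 (x^8 + 2*x^7 + 3*x^6 + 6*x^5 - x^4 - 2*x^3 - 2*x^2 - 12*x + 9) dx. Term by term:
    ∫_0^2 x^8 dx = 512/9;  ∫_0^2 2*x^7 dx = 64;  ∫_0^2 3*x^6 dx = 384/7;
    ∫_0^2 6*x^5 dx = 64;  ∫_0^2 -x^4 dx = -32/5;  ∫_0^2 -2*x^3 dx = -8;
    ∫_0^2 -2*x^2 dx = -16/3;  ∫_0^2 -12*x dx = -24;  ∫_0^2 9 dx = 18.
  Sum: 512/9 + 64 + 384/7 + 64 − 32/5 − 8 − 16/3 − 24 + 18 = 67414/315.
  ∫_0^2 u'(x)^2 dx = ∫_0^2 (16*x^6 + 24*x^5 + 25*x^4 + 28*x^3 + 16*x^2 + 8*x + 4) dx. Term by term:
    ∫_0^2 16*x^6 dx = 2048/7;  ∫_0^2 24*x^5 dx = 256;  ∫_0^2 25*x^4 dx = 160;
    ∫_0^2 28*x^3 dx = 112;  ∫_0^2 16*x^2 dx = 128/3;  ∫_0^2 8*x dx = 16;
    ∫_0^2 4 dx = 8.
  Sum: 2048/7 + 256 + 160 + 112 + 128/3 + 16 + 8 = 18632/21.
Adding: ||u||_{H^1}^2 = 67414/315 + 18632/21 = 346894/315.


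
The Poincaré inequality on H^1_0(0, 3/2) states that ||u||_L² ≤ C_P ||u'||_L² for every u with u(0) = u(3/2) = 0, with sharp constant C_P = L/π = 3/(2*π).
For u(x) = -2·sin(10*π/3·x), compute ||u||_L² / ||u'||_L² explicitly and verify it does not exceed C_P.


||u||_L² / ||u'||_L² = 3/(10*π) < C_P = 3/(2*π).

u(x) = -2·sin(10*π/3·x), so u'(x) = -20*π*cos(10*π*x/3)/3.
Writing u(x) = A·sin(kπx/L) with A = -2 and k = 5, use ∫_0^L sin²(kπx/L) dx = L/2 and ∫_0^L cos²(kπx/L) dx = L/2.
u² = 4·sin²(10*π/3·x) and (u')² = 400*π^2/9·cos²(10*π/3·x), and each of sin², cos² integrates to L/2 = 3/4 over (0, 3/2).
∫_0^3/2 u² dx = 3, so ||u||_L² = sqrt(3).
∫_0^3/2 (u')² dx = 100*π^2/3, so ||u'||_L² = 10*sqrt(3)*π/3.
Ratio ||u||_L² / ||u'||_L² = 3/(10*π).
Sharp Poincaré constant on H^1_0(0, 3/2) is C_P = L/π = 3/(2*π), achieved by sin(2*π/3·x).
This is the k = 5 harmonic; the ratio L/(kπ) is strictly less than C_P = L/π, consistent with the sharp inequality ||u||_L² ≤ C_P ||u'||_L².


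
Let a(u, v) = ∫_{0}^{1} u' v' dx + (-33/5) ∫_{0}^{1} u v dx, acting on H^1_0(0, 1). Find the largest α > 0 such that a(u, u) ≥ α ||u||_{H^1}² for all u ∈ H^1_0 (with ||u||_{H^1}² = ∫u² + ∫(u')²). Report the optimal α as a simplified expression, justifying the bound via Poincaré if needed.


α = (-33/5 + π^2)/(1 + π^2)

Coercivity of a(·,·) on H^1_0(0, 1) means a(u, u) ≥ α ||u||_{H^1}² for every u ∈ H^1_0.
The interval has length L = 1, and Poincaré/coercivity depend only on L. Here a(u, u) = ∫(u')² + (-33/5)·∫u².
Here c = -33/5 < 0 with |c| < (π/L)² = π^2, so coercivity still holds. The condition a(u,u) ≥ α||u||_{H^1}² reads (1−α)∫(u')² ≥ (α−c)∫u². Any admissible α is ≤ 1 (rapidly oscillating u have ∫u²/∫(u')² → 0), and α = 1 would force 0 ≥ (1−c)∫u², impossible since c < 1; so 1−α > 0. By the sharp Poincaré inequality on H^1_0 of an interval of length L, ∫(u')² ≥ (π/L)²∫u² with equality for the first sine mode sin(π(x−x₀)/L) (x₀ the left endpoint), so the inequality holds for all u iff (1−α)(π/L)² ≥ α − c, i.e. α ≤ ((π/L)² + c)/((π/L)² + 1) = (1 + c(L/π)²)/(1 + (L/π)²). (Direct route, valid since c ≤ 0: Poincaré gives c∫u² ≥ c(L/π)²∫(u')², so a(u,u) ≥ (1 + c(L/π)²)∫(u')², while ||u||_{H^1}² ≤ (1 + (L/π)²)∫(u')²; dividing yields the same α.) With (π/L)² = π^2 and c = -33/5, the largest admissible constant is α = ((π/L)² + c)/((π/L)² + 1).
Simplifying, α = (-33/5 + π^2)/(1 + π^2).


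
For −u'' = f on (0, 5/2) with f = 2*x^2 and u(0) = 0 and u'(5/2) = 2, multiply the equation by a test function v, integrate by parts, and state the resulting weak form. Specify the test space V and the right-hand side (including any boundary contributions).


V = {v ∈ H^1(0, 5/2) : v(0) = 0} (test functions vanish at x = 0 where u is specified); weak form: ∫_0^5/2 u'v' dx = ∫_0^5/2 (2*x^2) v dx + 2·v(5/2) for all v ∈ V.

Multiply both sides by a test function v and integrate from 0 to 5/2:
  ∫_0^5/2 −u''(x) v(x) dx = ∫_0^5/2 f(x) v(x) dx.
Integrate the LHS by parts once:
  ∫_0^5/2 −u'' v dx = −[u'(x) v(x)]_0^5/2 + ∫_0^5/2 u'(x) v'(x) dx.
Thus ∫_0^5/2 u'(x) v'(x) dx = ∫_0^5/2 f(x) v(x) dx + [u'(x) v(x)]_0^5/2.
Choose V so that boundary terms are either known or forced to vanish.
Mixed BC: u(0) = 0 (Dirichlet) and u'(5/2) = 2 (Neumann). Define V = {v ∈ H^1(0, 5/2) : v(0) = 0}. Then [u' v]_0^5/2 = u'(5/2)·v(5/2) − u'(0)·0 = 2·v(5/2).
Weak formulation: find u (satisfying any essential BC) such that ∫_0^5/2 u'(x) v'(x) dx = ∫_0^5/2 f v dx + 2·v(5/2) for all v ∈ V (Dirichlet at 0 absorbed into V; Neumann datum at x = 5/2 contributes the boundary term).
Substituting f(x) = 2*x^2, the right-hand side is ∫_0^5/2 (2*x^2) v dx + 2·v(5/2).


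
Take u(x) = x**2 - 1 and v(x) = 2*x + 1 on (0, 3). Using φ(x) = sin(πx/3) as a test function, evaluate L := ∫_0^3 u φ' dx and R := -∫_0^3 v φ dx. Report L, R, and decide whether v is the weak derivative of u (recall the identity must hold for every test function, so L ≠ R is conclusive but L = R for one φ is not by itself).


LHS = -18/π, RHS = -24/π. No, v is not the weak derivative of u.

u(x) = x**2 - 1, classical derivative u'(x) = 2*x.
φ(x) = sin(πx/3), so φ'(x) = π*cos(π*x/3)/3.
Note φ(0) = φ(3) = 0, so the boundary term u·φ vanishes.
LHS = ∫_0^3 u(x) φ'(x) dx = ∫_0^3 (π*x^2*cos(π*x/3)/3 - π*cos(π*x/3)/3) dx. Term by term:
  ∫_0^3 -π*cos(π*x/3)/3 dx = 0;  ∫_0^3 π*x^2*cos(π*x/3)/3 dx = -18/π.
Sum: 0 − 18/π = -18/π.
So LHS = -18/π.
∫_0^3 v(x) φ(x) dx = ∫_0^3 (2*x*sin(π*x/3) + sin(π*x/3)) dx. Term by term:
  ∫_0^3 2*x*sin(π*x/3) dx = 18/π;  ∫_0^3 sin(π*x/3) dx = 6/π.
Sum: 18/π + 6/π = 24/π.
So RHS = -∫_0^3 v(x) φ(x) dx = -24/π.
LHS − RHS = 6/π ≠ 0, so the identity fails.
(For a valid weak derivative the identity must hold for EVERY test function, in particular this one. The failure shows v is NOT the weak derivative of u.)
Correct weak derivative would be u'(x) = 2*x.


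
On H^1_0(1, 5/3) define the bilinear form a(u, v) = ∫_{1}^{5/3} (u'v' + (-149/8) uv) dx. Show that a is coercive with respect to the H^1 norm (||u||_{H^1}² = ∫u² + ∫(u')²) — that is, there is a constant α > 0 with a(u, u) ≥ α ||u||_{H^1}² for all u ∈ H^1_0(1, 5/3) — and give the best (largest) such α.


α = (-149 + 18*π^2)/(2*(4 + 9*π^2))

Coercivity of a(·,·) on H^1_0(1, 5/3) means a(u, u) ≥ α ||u||_{H^1}² for every u ∈ H^1_0.
The interval has length L = 2/3, and Poincaré/coercivity depend only on L. Here a(u, u) = ∫(u')² + (-149/8)·∫u².
Here c = -149/8 < 0 with |c| < (π/L)² = 9*π^2/4, so coercivity still holds. The condition a(u,u) ≥ α||u||_{H^1}² reads (1−α)∫(u')² ≥ (α−c)∫u². Any admissible α is ≤ 1 (rapidly oscillating u have ∫u²/∫(u')² → 0), and α = 1 would force 0 ≥ (1−c)∫u², impossible since c < 1; so 1−α > 0. By the sharp Poincaré inequality on H^1_0 of an interval of length L, ∫(u')² ≥ (π/L)²∫u² with equality for the first sine mode sin(π(x−x₀)/L) (x₀ the left endpoint), so the inequality holds for all u iff (1−α)(π/L)² ≥ α − c, i.e. α ≤ ((π/L)² + c)/((π/L)² + 1) = (1 + c(L/π)²)/(1 + (L/π)²). (Direct route, valid since c ≤ 0: Poincaré gives c∫u² ≥ c(L/π)²∫(u')², so a(u,u) ≥ (1 + c(L/π)²)∫(u')², while ||u||_{H^1}² ≤ (1 + (L/π)²)∫(u')²; dividing yields the same α.) With (π/L)² = 9*π^2/4 and c = -149/8, the largest admissible constant is α = ((π/L)² + c)/((π/L)² + 1).
Simplifying, α = (-149 + 18*π^2)/(2*(4 + 9*π^2)).
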